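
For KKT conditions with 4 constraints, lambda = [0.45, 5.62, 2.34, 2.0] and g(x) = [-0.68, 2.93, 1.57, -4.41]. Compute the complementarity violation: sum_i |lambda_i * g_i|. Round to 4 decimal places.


KKT complementary slackness check:
lambda_1 * g_1 = 0.45 * -0.68 = -0.306
lambda_2 * g_2 = 5.62 * 2.93 = 16.4666
lambda_3 * g_3 = 2.34 * 1.57 = 3.6738
lambda_4 * g_4 = 2.0 * -4.41 = -8.82
Total violation = 0.306 + 16.4666 + 3.6738 + 8.82 = 29.2664


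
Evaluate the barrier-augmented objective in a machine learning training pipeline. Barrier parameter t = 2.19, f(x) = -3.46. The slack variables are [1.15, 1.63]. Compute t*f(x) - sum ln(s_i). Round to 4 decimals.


Step 1: Compute log-barrier.
ln values: [0.1398, 0.4886]
phi = -(0.1398 + 0.4886) = -0.6283
Step 2: Compute augmented objective.
t*f(x) = 2.19*-3.46 = -7.5774
Total = -7.5774 - 0.6283 = -8.2057


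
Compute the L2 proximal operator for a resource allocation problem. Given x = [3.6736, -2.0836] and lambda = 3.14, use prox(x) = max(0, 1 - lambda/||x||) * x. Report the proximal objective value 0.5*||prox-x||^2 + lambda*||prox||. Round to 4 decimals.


Step 1: Compute ||x||.
||x|| = 4.2234
Step 2: Compute scaling factor.
scale = max(0, 1 - 3.14/4.2234) = 0.2565
Step 3: prox(x) = [0.9423, -0.5345]
||prox(x)|| = 1.0834
Step 4: Proximal objective.
0.5*||prox-x||^2 = 4.9298
lambda*||prox|| = 3.4019
Total = 8.3315


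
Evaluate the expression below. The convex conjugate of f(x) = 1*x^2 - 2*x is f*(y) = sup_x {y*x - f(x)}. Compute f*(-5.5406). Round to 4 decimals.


f*(y) = sup_x {y*x - a*x^2 - b*x} = sup_x {(y-b)*x - a*x^2}
FOC: (y - b) - 2a*x = 0 => x* = (y - b)/(2a)
x* = (-5.5406 + 2)/(2*1) = -1.7703
f*(-5.5406) = (y-b)^2/(4a) = (-5.5406 + 2)^2/(4*1)
= 12.5358/4 = 3.134


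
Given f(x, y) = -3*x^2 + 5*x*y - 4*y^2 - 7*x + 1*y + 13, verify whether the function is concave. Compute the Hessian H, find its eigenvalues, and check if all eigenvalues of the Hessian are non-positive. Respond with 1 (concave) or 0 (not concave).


The Hessian of f(x,y) = -3*x^2 + 5*x*y - 4*y^2 - 7*x + 1*y + 13 is:
H = [[-6, 5], [5, -8]]
Trace = -6 - 8 = -14
Determinant = -6*-8 - (5)^2 = 23
Discriminant = (-14)^2 - 4*23 = 104.0
Eigenvalues: lambda_1 = -12.099, lambda_2 = -1.901
The function is concave.

1


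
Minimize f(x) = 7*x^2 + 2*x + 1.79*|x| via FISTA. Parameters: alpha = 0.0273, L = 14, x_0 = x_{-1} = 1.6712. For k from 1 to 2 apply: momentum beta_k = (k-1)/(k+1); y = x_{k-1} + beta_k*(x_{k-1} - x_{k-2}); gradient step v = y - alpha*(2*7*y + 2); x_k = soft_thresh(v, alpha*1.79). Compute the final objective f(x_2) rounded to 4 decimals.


FISTA on f(x) = 7*x^2 + 2*x + 1.79*|x|
L = 14, alpha = 0.0273
Iteration 1: beta = 0.0, y = 1.6712 + 0.0*(1.6712 - 1.6712) = 1.6712
  grad(y) = 25.3968, v = y - alpha*grad = 0.9779
  prox(v) = soft_thresh(0.9779, 0.0489) = 0.929
Iteration 2: beta = 0.3333, y = 0.929 + 0.3333*(0.929 - 1.6712) = 0.6816
  grad(y) = 11.5424, v = y - alpha*grad = 0.3665
  prox(v) = soft_thresh(0.3665, 0.0489) = 0.3176
f(x_2) = 7*0.3176^2 + 2*0.3176 + 1.79*|0.3176| = 1.91


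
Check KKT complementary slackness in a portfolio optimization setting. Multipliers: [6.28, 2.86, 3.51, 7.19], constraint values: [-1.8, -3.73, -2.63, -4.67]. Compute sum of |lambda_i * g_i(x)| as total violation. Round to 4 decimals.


KKT complementary slackness check:
lambda_1 * g_1 = 6.28 * -1.8 = -11.304
lambda_2 * g_2 = 2.86 * -3.73 = -10.6678
lambda_3 * g_3 = 3.51 * -2.63 = -9.2313
lambda_4 * g_4 = 7.19 * -4.67 = -33.5773
Total violation = 11.304 + 10.6678 + 9.2313 + 33.5773 = 64.7804


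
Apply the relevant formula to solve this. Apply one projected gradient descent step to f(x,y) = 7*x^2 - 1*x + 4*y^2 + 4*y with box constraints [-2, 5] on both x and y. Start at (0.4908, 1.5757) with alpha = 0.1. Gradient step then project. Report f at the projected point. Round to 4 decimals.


Step 1: Compute gradient at (0.4908, 1.5757).
grad_x = 2*7*0.4908 - 1 = 5.8712
grad_y = 2*4*1.5757 + 4 = 16.6056
Step 2: Gradient step.
x_raw = 0.4908 - 0.1*5.8712 = -0.0963
y_raw = 1.5757 - 0.1*16.6056 = -0.0849
Step 3: Project onto [-2, 5].
x_proj = clip(-0.0963) = -0.0963
y_proj = clip(-0.0849) = -0.0849
Step 4: Evaluate f.
f(-0.0963, -0.0849) = -0.1494


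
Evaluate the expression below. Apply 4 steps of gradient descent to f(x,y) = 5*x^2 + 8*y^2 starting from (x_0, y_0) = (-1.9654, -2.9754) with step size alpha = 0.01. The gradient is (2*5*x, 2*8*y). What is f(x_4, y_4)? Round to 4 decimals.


Gradient descent on f(x,y) = 5*x^2 + 8*y^2.
Starting point: (-1.9654, -2.9754), alpha = 0.01
Step 1: grad_x = 2*5*-1.9654 = -19.654, grad_y = 2*8*-2.9754 = -47.6064
  x_1 = -1.9654 - 0.01*-19.654 = -1.7689
  y_1 = -2.9754 - 0.01*-47.6064 = -2.4993
Step 2: grad_x = 2*5*-1.7689 = -17.6886, grad_y = 2*8*-2.4993 = -39.9894
  x_2 = -1.7689 - 0.01*-17.6886 = -1.592
  y_2 = -2.4993 - 0.01*-39.9894 = -2.0994
Step 3: grad_x = 2*5*-1.592 = -15.9197, grad_y = 2*8*-2.0994 = -33.5911
  x_3 = -1.592 - 0.01*-15.9197 = -1.4328
  y_3 = -2.0994 - 0.01*-33.5911 = -1.7635
Step 4: grad_x = 2*5*-1.4328 = -14.3278, grad_y = 2*8*-1.7635 = -28.2165
  x_4 = -1.4328 - 0.01*-14.3278 = -1.2895
  y_4 = -1.7635 - 0.01*-28.2165 = -1.4814
f(-1.2895, -1.4814) = 5*(-1.2895)^2 + 8*(-1.4814)^2 = 25.8696


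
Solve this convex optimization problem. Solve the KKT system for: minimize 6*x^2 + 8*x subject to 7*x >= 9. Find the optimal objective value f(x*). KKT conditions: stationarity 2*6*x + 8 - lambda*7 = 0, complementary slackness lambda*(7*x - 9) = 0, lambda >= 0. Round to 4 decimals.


Step 1: Try lambda = 0 (constraint inactive).
x_unc = -8/(2*6) = -0.6667
Check: 7*-0.6667 = -4.6669 < 9 -- violated!
Step 2: Constraint must be active: 7*x = 9
x* = 9/7 = 1.2857 (rounded; the exact value 9/7 is used below)
lambda = (2*6*(9/7) + 8)/7 = 3.3469
Step 3: Compute optimal value.
f(x*) = 6*(9/7)^2 + 8*(9/7) = 20.2041


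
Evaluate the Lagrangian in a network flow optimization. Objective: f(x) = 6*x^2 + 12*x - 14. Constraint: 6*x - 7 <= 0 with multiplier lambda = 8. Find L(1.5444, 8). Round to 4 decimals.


Step 1: Evaluate f(x).
f(1.5444) = 6*1.5444^2 + 12*1.5444 - 14 = 18.8438
Step 2: Evaluate g(x).
g(1.5444) = 6*1.5444 - 7 = 2.2664
Step 3: Compute Lagrangian.
L = 18.8438 + 8*2.2664 = 36.975


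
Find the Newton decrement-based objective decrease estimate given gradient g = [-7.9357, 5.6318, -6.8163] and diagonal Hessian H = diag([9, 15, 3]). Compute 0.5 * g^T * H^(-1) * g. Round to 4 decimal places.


Step 1: H is diagonal, so H^(-1) * g = [-0.8817, 0.3755, -2.2721].
Step 2: g^T H^(-1) g = sum_i g_i^2 / H_ii
  = (-7.9357)^2/9 + (5.6318)^2/15 + (-6.8163)^2/3
  = 6.9973 + 2.1145 + 15.4873 = 24.5991
Step 3: Objective decrease = 0.5 * g^T H^(-1) g = 12.2995


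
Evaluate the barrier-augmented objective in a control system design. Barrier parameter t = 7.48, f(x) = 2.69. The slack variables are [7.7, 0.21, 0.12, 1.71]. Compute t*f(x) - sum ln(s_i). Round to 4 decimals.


Step 1: Compute log-barrier.
ln values: [2.0412, -1.5606, -2.1203, 0.5365]
phi = -(2.0412 - 1.5606 - 2.1203 + 0.5365) = 1.1032
Step 2: Compute augmented objective.
t*f(x) = 7.48*2.69 = 20.1212
Total = 20.1212 + 1.1032 = 21.2244


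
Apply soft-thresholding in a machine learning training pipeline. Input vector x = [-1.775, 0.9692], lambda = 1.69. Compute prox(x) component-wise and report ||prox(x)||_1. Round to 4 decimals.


Soft-thresholding with lambda = 1.69:
prox(-1.775) = sign(-1.775)*max(|-1.775| - 1.69, 0) = -0.085
prox(0.9692) = sign(0.9692)*max(|0.9692| - 1.69, 0) = 0.0
prox(x) = [-0.085, 0.0]
||prox(x)||_1 = 0.085 + 0.0 = 0.085


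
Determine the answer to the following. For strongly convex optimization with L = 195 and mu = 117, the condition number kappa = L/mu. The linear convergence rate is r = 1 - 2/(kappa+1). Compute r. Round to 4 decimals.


Step 1: Compute the condition number.
kappa = L/mu = 195/117 = 1.6667
Step 2: Compute the convergence rate.
r = 1 - 2/(kappa + 1) = 1 - 2*mu/(L + mu) = (L - mu)/(L + mu) = 78/312 = 0.25


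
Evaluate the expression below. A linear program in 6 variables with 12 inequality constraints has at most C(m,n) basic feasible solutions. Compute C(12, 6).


Each vertex corresponds to some choice of n active constraints out of m, so the number of vertices is at most C(m, n) = m! / (n!(m-n)!).
m = 12, n = 6
Numerator: 12 * 11 * 10 * 9 * 8 * 7
Denominator: 6! = 720
C(12, 6) = 924


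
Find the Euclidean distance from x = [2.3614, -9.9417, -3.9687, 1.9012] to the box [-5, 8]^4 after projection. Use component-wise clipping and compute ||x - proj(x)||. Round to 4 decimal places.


Project each component onto [-5, 8].
clip(2.3614) = 2.3614, clip(-9.9417) = -5.0, clip(-3.9687) = -3.9687, clip(1.9012) = 1.9012
Projection = [2.3614, -5.0, -3.9687, 1.9012]
Squared diffs: [0.0, 24.4204, 0.0, 0.0]
Distance = sqrt(24.4204) = 4.9417


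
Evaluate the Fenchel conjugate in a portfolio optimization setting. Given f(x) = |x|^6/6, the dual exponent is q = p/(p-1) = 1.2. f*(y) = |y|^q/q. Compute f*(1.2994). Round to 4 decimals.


The conjugate exponent q satisfies 1/p + 1/q = 1.
p = 6, so q = 6/(6 - 1) = 1.2
|y|^q = 1.2994^1.2 = 1.3693
f*(1.2994) = 1.3693 / 1.2 = 1.1411


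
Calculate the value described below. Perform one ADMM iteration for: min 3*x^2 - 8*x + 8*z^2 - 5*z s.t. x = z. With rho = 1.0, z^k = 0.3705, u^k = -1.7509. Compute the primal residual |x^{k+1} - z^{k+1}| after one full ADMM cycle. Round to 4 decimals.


ADMM iteration with rho = 1.0, z^k = 0.3705, u^k = -1.7509
Step 1: x-update.
Minimize 3*x^2 - 8*x + (1.0/2)*(x - 0.3705 - 1.7509)^2
FOC: (2*3 + 1.0)*x = 8 + 1.0*(0.3705 + 1.7509)
x^{k+1} = 1.4459
Step 2: z-update.
Minimize 8*z^2 - 5*z + (1.0/2)*(1.4459 - z - 1.7509)^2
FOC: (2*8 + 1.0)*z = 5 + 1.0*(1.4459 - 1.7509)
z^{k+1} = 0.2762
Step 3: u-update.
u^{k+1} = -1.7509 + 1.4459 - 0.2762 = -0.5812
Step 4: Primal residual = |1.4459 - 0.2762| = 1.1697


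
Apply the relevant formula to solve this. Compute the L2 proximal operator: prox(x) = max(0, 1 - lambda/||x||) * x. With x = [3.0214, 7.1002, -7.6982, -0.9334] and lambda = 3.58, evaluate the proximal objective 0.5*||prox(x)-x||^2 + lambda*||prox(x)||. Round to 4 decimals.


Step 1: Compute ||x||.
||x|| = 10.9396
Step 2: Compute scaling factor.
scale = max(0, 1 - 3.58/10.9396) = 0.6727
Step 3: prox(x) = [2.0326, 4.7767, -5.179, -0.6279]
||prox(x)|| = 7.3596
Step 4: Proximal objective.
0.5*||prox-x||^2 = 6.4082
lambda*||prox|| = 26.3474
Total = 32.7556


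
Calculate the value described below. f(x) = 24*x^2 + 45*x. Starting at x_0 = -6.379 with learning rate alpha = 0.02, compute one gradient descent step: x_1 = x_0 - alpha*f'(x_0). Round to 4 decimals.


We compute the gradient at x_0 and apply the update.
f'(x) = 48*x + 45
f'(-6.379) = 48*-6.379 + 45 = -261.192
x_1 = -6.379 - 0.02*-261.192 = -1.1552


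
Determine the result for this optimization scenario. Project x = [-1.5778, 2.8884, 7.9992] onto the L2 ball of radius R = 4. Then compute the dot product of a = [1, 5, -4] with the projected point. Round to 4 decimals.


Step 1: Compute ||x|| (intermediates to 6 decimals).
||x|| = sqrt((-1.5778)^2 + 2.8884^2 + 7.9992^2) = 8.649827
Step 2: Project.
Since ||x|| > R, scale = R/||x|| = 4/8.649827 = 0.462437, proj(x) = scale * x
proj(x) = [-0.729633, 1.335703, 3.699126]
Step 3: Dot product.
a^T * proj(x) = 1*(-0.729633) + 5*1.335703 - 4*3.699126 = -8.8476


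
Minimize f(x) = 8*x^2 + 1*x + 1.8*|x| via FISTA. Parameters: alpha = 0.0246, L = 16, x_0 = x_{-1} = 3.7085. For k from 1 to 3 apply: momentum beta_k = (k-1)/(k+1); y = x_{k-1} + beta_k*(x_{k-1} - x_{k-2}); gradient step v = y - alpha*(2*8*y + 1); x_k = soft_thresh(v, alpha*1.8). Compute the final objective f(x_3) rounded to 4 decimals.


FISTA on f(x) = 8*x^2 + 1*x + 1.8*|x|
L = 16, alpha = 0.0246
Iteration 1: beta = 0.0, y = 3.7085 + 0.0*(3.7085 - 3.7085) = 3.7085
  grad(y) = 60.336, v = y - alpha*grad = 2.2242
  prox(v) = soft_thresh(2.2242, 0.0443) = 2.18
Iteration 2: beta = 0.3333, y = 2.18 + 0.3333*(2.18 - 3.7085) = 1.6704
  grad(y) = 27.727, v = y - alpha*grad = 0.9884
  prox(v) = soft_thresh(0.9884, 0.0443) = 0.9441
Iteration 3: beta = 0.5, y = 0.9441 + 0.5*(0.9441 - 2.18) = 0.3261
  grad(y) = 6.2181, v = y - alpha*grad = 0.1732
  prox(v) = soft_thresh(0.1732, 0.0443) = 0.1289
f(x_3) = 8*0.1289^2 + 1*0.1289 + 1.8*|0.1289| = 0.4938


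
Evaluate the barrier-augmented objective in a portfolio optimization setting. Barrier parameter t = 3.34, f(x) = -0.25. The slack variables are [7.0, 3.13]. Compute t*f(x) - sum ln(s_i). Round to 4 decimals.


Step 1: Compute log-barrier.
ln values: [1.9459, 1.141]
phi = -(1.9459 + 1.141) = -3.0869
Step 2: Compute augmented objective.
t*f(x) = 3.34*-0.25 = -0.835
Total = -0.835 - 3.0869 = -3.9219


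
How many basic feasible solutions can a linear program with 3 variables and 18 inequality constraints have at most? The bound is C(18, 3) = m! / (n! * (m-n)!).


Each vertex corresponds to some choice of n active constraints out of m, so the number of vertices is at most C(m, n) = m! / (n!(m-n)!).
m = 18, n = 3
Numerator: 18 * 17 * 16
Denominator: 3! = 6
C(18, 3) = 816


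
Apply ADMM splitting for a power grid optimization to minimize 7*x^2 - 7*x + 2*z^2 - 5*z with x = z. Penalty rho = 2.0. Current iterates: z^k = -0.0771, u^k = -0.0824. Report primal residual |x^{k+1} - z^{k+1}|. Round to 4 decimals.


ADMM iteration with rho = 2.0, z^k = -0.0771, u^k = -0.0824
Step 1: x-update.
Minimize 7*x^2 - 7*x + (2.0/2)*(x + 0.0771 - 0.0824)^2
FOC: (2*7 + 2.0)*x = 7 + 2.0*(-0.0771 + 0.0824)
x^{k+1} = 0.4382
Step 2: z-update.
Minimize 2*z^2 - 5*z + (2.0/2)*(0.4382 - z - 0.0824)^2
FOC: (2*2 + 2.0)*z = 5 + 2.0*(0.4382 - 0.0824)
z^{k+1} = 0.9519
Step 3: u-update.
u^{k+1} = -0.0824 + 0.4382 - 0.9519 = -0.5962
Step 4: Primal residual = |0.4382 - 0.9519| = 0.5138


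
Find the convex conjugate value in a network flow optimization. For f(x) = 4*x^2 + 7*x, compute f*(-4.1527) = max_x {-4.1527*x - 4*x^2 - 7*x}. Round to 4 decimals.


f*(y) = sup_x {y*x - a*x^2 - b*x} = sup_x {(y-b)*x - a*x^2}
FOC: (y - b) - 2a*x = 0 => x* = (y - b)/(2a)
x* = (-4.1527 - 7)/(2*4) = -1.3941
f*(-4.1527) = (y-b)^2/(4a) = (-4.1527 - 7)^2/(4*4)
= 124.3827/16 = 7.7739


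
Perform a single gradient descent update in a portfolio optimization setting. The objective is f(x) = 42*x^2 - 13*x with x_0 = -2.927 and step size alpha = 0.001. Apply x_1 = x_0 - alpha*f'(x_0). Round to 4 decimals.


We compute the gradient at x_0 and apply the update.
f'(x) = 84*x - 13
f'(-2.927) = 84*-2.927 - 13 = -258.868
x_1 = -2.927 - 0.001*-258.868 = -2.6681


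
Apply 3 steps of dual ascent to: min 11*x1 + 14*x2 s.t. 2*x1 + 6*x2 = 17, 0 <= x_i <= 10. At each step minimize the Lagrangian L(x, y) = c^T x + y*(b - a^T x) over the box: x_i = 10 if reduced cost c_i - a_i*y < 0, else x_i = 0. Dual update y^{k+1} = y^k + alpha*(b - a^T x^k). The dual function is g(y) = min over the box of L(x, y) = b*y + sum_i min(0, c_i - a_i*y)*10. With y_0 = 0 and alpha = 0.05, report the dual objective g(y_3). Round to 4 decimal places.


Dual ascent for LP: min 11*x1 + 14*x2, 2*x1 + 6*x2 = 17, 0 <= x_i <= 10
Step 1: y^k = 0.0, reduced costs: (11.0, 14.0)
  x^k = (0.0, 0.0), subgradient = b - a^T x = 17.0
  y^{k+1} = 0.0 + 0.05*17.0 = 0.85
Step 2: y^k = 0.85, reduced costs: (9.3, 8.9)
  x^k = (0.0, 0.0), subgradient = b - a^T x = 17.0
  y^{k+1} = 0.85 + 0.05*17.0 = 1.7
Step 3: y^k = 1.7, reduced costs: (7.6, 3.8)
  x^k = (0.0, 0.0), subgradient = b - a^T x = 17.0
  y^{k+1} = 1.7 + 0.05*17.0 = 2.55
Dual objective at y_3 = 2.55: reduced costs (5.9, -1.3), box minimizer x = (0.0, 10.0)
g(y_3) = b*y + (c1 - a1*y)*x1 + (c2 - a2*y)*x2 = 17*2.55 + 5.9*0.0 + (-1.3)*10.0 = 43.35 + 0.0 - 13.0 = 30.35


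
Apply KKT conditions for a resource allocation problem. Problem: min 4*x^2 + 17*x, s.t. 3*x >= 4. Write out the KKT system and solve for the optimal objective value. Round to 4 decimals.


Step 1: Try lambda = 0 (constraint inactive).
x_unc = -17/(2*4) = -2.125
Check: 3*-2.125 = -6.375 < 4 -- violated!
Step 2: Constraint must be active: 3*x = 4
x* = 4/3 = 1.3333 (rounded; the exact value 4/3 is used below)
lambda = (2*4*(4/3) + 17)/3 = 9.2222
Step 3: Compute optimal value.
f(x*) = 4*(4/3)^2 + 17*(4/3) = 29.7778


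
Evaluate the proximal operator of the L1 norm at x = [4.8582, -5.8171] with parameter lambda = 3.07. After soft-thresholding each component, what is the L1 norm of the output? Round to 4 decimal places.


Soft-thresholding with lambda = 3.07:
prox(4.8582) = sign(4.8582)*max(|4.8582| - 3.07, 0) = 1.7882
prox(-5.8171) = sign(-5.8171)*max(|-5.8171| - 3.07, 0) = -2.7471
prox(x) = [1.7882, -2.7471]
||prox(x)||_1 = 1.7882 + 2.7471 = 4.5353


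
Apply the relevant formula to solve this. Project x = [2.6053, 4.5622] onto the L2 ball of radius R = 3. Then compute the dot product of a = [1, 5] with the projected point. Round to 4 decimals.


Step 1: Compute ||x|| (intermediates to 6 decimals).
||x|| = sqrt(2.6053^2 + 4.5622^2) = 5.25369
Step 2: Project.
Since ||x|| > R, scale = R/||x|| = 3/5.25369 = 0.571027, proj(x) = scale * x
proj(x) = [1.487697, 2.605139]
Step 3: Dot product.
a^T * proj(x) = 1*1.487697 + 5*2.605139 = 14.5134


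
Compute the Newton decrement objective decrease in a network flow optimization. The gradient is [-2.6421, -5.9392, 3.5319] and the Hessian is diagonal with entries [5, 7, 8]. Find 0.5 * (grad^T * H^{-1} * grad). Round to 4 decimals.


Step 1: H is diagonal, so H^(-1) * g = [-0.5284, -0.8485, 0.4415].
Step 2: g^T H^(-1) g = sum_i g_i^2 / H_ii
  = (-2.6421)^2/5 + (-5.9392)^2/7 + (3.5319)^2/8
  = 1.3961 + 5.0392 + 1.5593 = 7.9946
Step 3: Objective decrease = 0.5 * g^T H^(-1) g = 3.9973


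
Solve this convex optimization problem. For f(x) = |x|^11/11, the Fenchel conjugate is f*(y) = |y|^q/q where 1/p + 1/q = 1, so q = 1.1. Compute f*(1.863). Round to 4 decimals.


The conjugate exponent q satisfies 1/p + 1/q = 1.
p = 11, so q = 11/(11 - 1) = 1.1
|y|^q = 1.863^1.1 = 1.9826
f*(1.863) = 1.9826 / 1.1 = 1.8024


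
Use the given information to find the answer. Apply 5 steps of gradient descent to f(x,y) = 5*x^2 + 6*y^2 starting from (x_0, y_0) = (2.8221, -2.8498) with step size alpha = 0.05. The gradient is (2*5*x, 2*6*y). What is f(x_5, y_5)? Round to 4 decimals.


Gradient descent on f(x,y) = 5*x^2 + 6*y^2.
Starting point: (2.8221, -2.8498), alpha = 0.05
Step 1: grad_x = 2*5*2.8221 = 28.221, grad_y = 2*6*-2.8498 = -34.1976
  x_1 = 2.8221 - 0.05*28.221 = 1.4111
  y_1 = -2.8498 - 0.05*-34.1976 = -1.1399
Step 2: grad_x = 2*5*1.4111 = 14.1105, grad_y = 2*6*-1.1399 = -13.679
  x_2 = 1.4111 - 0.05*14.1105 = 0.7055
  y_2 = -1.1399 - 0.05*-13.679 = -0.456
Step 3: grad_x = 2*5*0.7055 = 7.0553, grad_y = 2*6*-0.456 = -5.4716
  x_3 = 0.7055 - 0.05*7.0553 = 0.3528
  y_3 = -0.456 - 0.05*-5.4716 = -0.1824
Step 4: grad_x = 2*5*0.3528 = 3.5276, grad_y = 2*6*-0.1824 = -2.1886
  x_4 = 0.3528 - 0.05*3.5276 = 0.1764
  y_4 = -0.1824 - 0.05*-2.1886 = -0.073
Step 5: grad_x = 2*5*0.1764 = 1.7638, grad_y = 2*6*-0.073 = -0.8755
  x_5 = 0.1764 - 0.05*1.7638 = 0.0882
  y_5 = -0.073 - 0.05*-0.8755 = -0.0292
f(0.0882, -0.0292) = 5*0.0882^2 + 6*(-0.0292)^2 = 0.044


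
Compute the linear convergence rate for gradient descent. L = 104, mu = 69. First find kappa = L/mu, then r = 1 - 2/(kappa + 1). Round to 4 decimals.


Step 1: Compute the condition number.
kappa = L/mu = 104/69 = 1.5072
Step 2: Compute the convergence rate.
r = 1 - 2/(kappa + 1) = 1 - 2*mu/(L + mu) = (L - mu)/(L + mu) = 35/173 = 0.2023


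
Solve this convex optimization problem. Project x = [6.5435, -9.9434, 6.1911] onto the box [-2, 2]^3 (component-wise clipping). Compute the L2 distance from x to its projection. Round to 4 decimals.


Project each component onto [-2, 2].
clip(6.5435) = 2.0, clip(-9.9434) = -2.0, clip(6.1911) = 2.0
Projection = [2.0, -2.0, 2.0]
Squared diffs: [20.6434, 63.0976, 17.5653]
Distance = sqrt(101.3063) = 10.0651


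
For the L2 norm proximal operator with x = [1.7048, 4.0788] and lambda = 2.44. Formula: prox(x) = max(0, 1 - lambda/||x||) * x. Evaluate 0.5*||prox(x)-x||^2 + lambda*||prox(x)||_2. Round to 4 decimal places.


Step 1: Compute ||x||.
||x|| = 4.4207
Step 2: Compute scaling factor.
scale = max(0, 1 - 2.44/4.4207) = 0.4481
Step 3: prox(x) = [0.7638, 1.8275]
||prox(x)|| = 1.9807
Step 4: Proximal objective.
0.5*||prox-x||^2 = 2.9768
lambda*||prox|| = 4.8329
Total = 7.8098


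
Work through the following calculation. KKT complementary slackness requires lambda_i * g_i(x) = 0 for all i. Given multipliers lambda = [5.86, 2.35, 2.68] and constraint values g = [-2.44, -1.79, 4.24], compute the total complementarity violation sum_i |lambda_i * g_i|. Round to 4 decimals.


KKT complementary slackness check:
lambda_1 * g_1 = 5.86 * -2.44 = -14.2984
lambda_2 * g_2 = 2.35 * -1.79 = -4.2065
lambda_3 * g_3 = 2.68 * 4.24 = 11.3632
Total violation = 14.2984 + 4.2065 + 11.3632 = 29.8681


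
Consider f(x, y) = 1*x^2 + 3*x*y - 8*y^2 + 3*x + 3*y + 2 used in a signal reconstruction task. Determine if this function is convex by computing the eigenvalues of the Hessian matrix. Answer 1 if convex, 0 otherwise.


The Hessian of f(x,y) = 1*x^2 + 3*x*y - 8*y^2 + 3*x + 3*y + 2 is:
H = [[2, 3], [3, -16]]
Trace = 2 - 16 = -14
Determinant = 2*-16 - (3)^2 = -41
Discriminant = (-14)^2 - 4*-41 = 360.0
Eigenvalues: lambda_1 = -16.4868, lambda_2 = 2.4868
The function is not convex.

0


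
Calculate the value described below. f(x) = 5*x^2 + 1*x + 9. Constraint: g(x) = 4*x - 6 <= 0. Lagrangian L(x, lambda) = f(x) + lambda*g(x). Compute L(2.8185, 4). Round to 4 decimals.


Step 1: Evaluate f(x).
f(2.8185) = 5*2.8185^2 + 1*2.8185 + 9 = 51.5382
Step 2: Evaluate g(x).
g(2.8185) = 4*2.8185 - 6 = 5.274
Step 3: Compute Lagrangian.
L = 51.5382 + 4*5.274 = 72.6342


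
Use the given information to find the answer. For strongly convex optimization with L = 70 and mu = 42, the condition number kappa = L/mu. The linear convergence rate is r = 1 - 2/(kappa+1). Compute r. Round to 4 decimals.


Step 1: Compute the condition number.
kappa = L/mu = 70/42 = 1.6667
Step 2: Compute the convergence rate.
r = 1 - 2/(kappa + 1) = 1 - 2*mu/(L + mu) = (L - mu)/(L + mu) = 28/112 = 0.25


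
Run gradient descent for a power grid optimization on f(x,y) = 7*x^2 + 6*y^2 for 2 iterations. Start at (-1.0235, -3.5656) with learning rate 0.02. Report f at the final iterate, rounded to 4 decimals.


Gradient descent on f(x,y) = 7*x^2 + 6*y^2.
Starting point: (-1.0235, -3.5656), alpha = 0.02
Step 1: grad_x = 2*7*-1.0235 = -14.329, grad_y = 2*6*-3.5656 = -42.7872
  x_1 = -1.0235 - 0.02*-14.329 = -0.7369
  y_1 = -3.5656 - 0.02*-42.7872 = -2.7099
Step 2: grad_x = 2*7*-0.7369 = -10.3169, grad_y = 2*6*-2.7099 = -32.5183
  x_2 = -0.7369 - 0.02*-10.3169 = -0.5306
  y_2 = -2.7099 - 0.02*-32.5183 = -2.0595
f(-0.5306, -2.0595) = 7*(-0.5306)^2 + 6*(-2.0595)^2 = 27.4196


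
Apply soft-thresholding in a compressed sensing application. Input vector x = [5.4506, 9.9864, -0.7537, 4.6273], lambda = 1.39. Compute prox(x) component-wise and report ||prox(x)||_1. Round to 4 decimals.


Soft-thresholding with lambda = 1.39:
prox(5.4506) = sign(5.4506)*max(|5.4506| - 1.39, 0) = 4.0606
prox(9.9864) = sign(9.9864)*max(|9.9864| - 1.39, 0) = 8.5964
prox(-0.7537) = sign(-0.7537)*max(|-0.7537| - 1.39, 0) = 0.0
prox(4.6273) = sign(4.6273)*max(|4.6273| - 1.39, 0) = 3.2373
prox(x) = [4.0606, 8.5964, 0.0, 3.2373]
||prox(x)||_1 = 4.0606 + 8.5964 + 0.0 + 3.2373 = 15.8943


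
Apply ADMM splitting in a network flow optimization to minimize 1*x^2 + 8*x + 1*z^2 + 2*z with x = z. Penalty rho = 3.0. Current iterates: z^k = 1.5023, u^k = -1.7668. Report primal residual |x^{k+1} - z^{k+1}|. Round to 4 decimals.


ADMM iteration with rho = 3.0, z^k = 1.5023, u^k = -1.7668
Step 1: x-update.
Minimize 1*x^2 + 8*x + (3.0/2)*(x - 1.5023 - 1.7668)^2
FOC: (2*1 + 3.0)*x = -8 + 3.0*(1.5023 + 1.7668)
x^{k+1} = 0.3615
Step 2: z-update.
Minimize 1*z^2 + 2*z + (3.0/2)*(0.3615 - z - 1.7668)^2
FOC: (2*1 + 3.0)*z = -2 + 3.0*(0.3615 - 1.7668)
z^{k+1} = -1.2432
Step 3: u-update.
u^{k+1} = -1.7668 + 0.3615 + 1.2432 = -0.1621
Step 4: Primal residual = |0.3615 + 1.2432| = 1.6047


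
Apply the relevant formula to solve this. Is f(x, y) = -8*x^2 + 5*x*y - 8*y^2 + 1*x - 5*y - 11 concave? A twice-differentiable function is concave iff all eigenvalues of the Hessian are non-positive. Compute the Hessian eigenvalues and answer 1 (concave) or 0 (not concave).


The Hessian of f(x,y) = -8*x^2 + 5*x*y - 8*y^2 + 1*x - 5*y - 11 is:
H = [[-16, 5], [5, -16]]
Trace = -16 - 16 = -32
Determinant = -16*-16 - (5)^2 = 231
Discriminant = (-32)^2 - 4*231 = 100.0
Eigenvalues: lambda_1 = -21.0, lambda_2 = -11.0
The function is concave.

1


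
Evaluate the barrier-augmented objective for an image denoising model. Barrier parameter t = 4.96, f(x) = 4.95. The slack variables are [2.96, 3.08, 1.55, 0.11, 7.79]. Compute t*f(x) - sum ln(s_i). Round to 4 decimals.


Step 1: Compute log-barrier.
ln values: [1.0852, 1.1249, 0.4383, -2.2073, 2.0528]
phi = -(1.0852 + 1.1249 + 0.4383 - 2.2073 + 2.0528) = -2.4939
Step 2: Compute augmented objective.
t*f(x) = 4.96*4.95 = 24.552
Total = 24.552 - 2.4939 = 22.0581


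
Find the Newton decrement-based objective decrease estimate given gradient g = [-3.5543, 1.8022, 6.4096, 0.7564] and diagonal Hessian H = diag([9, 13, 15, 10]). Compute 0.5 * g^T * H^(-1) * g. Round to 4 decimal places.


Step 1: H is diagonal, so H^(-1) * g = [-0.3949, 0.1386, 0.4273, 0.0756].
Step 2: g^T H^(-1) g = sum_i g_i^2 / H_ii
  = (-3.5543)^2/9 + (1.8022)^2/13 + (6.4096)^2/15 + (0.7564)^2/10
  = 1.4037 + 0.2498 + 2.7389 + 0.0572 = 4.4496
Step 3: Objective decrease = 0.5 * g^T H^(-1) g = 2.2248


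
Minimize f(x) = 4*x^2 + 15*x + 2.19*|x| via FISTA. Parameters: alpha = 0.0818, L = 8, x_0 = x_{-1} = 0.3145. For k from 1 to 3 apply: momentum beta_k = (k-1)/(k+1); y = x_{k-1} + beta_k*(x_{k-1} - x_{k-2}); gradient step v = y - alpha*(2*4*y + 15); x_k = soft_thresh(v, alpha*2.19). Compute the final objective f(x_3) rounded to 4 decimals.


FISTA on f(x) = 4*x^2 + 15*x + 2.19*|x|
L = 8, alpha = 0.0818
Iteration 1: beta = 0.0, y = 0.3145 + 0.0*(0.3145 - 0.3145) = 0.3145
  grad(y) = 17.516, v = y - alpha*grad = -1.1183
  prox(v) = soft_thresh(-1.1183, 0.1791) = -0.9392
Iteration 2: beta = 0.3333, y = -0.9392 + 0.3333*(-0.9392 - 0.3145) = -1.3571
  grad(y) = 4.1436, v = y - alpha*grad = -1.696
  prox(v) = soft_thresh(-1.696, 0.1791) = -1.5169
Iteration 3: beta = 0.5, y = -1.5169 + 0.5*(-1.5169 + 0.9392) = -1.8057
  grad(y) = 0.5544, v = y - alpha*grad = -1.8511
  prox(v) = soft_thresh(-1.8511, 0.1791) = -1.6719
f(x_3) = 4*(-1.6719)^2 + 15*(-1.6719) + 2.19*|-1.6719| = -10.236


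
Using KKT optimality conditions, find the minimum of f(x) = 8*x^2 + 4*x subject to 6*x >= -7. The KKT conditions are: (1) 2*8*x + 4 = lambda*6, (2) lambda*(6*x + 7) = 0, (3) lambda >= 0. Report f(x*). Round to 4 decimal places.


Step 1: Try lambda = 0 (constraint inactive).
Stationarity: 2*8*x + 4 = 0
x* = -4/(2*8) = -0.25
Check constraint: 6*-0.25 = -1.5 >= -7 -- satisfied.
Step 2: Compute optimal value.
f(x*) = 8*(-0.25)^2 + 4*(-0.25) = -0.5


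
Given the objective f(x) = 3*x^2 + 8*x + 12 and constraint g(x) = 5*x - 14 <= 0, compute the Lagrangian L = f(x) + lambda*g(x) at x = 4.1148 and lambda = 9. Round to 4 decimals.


Step 1: Evaluate f(x).
f(4.1148) = 3*4.1148^2 + 8*4.1148 + 12 = 95.7131
Step 2: Evaluate g(x).
g(4.1148) = 5*4.1148 - 14 = 6.574
Step 3: Compute Lagrangian.
L = 95.7131 + 9*6.574 = 154.8791


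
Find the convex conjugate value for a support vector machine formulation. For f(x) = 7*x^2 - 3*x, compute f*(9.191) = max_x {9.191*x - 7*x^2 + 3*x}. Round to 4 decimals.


f*(y) = sup_x {y*x - a*x^2 - b*x} = sup_x {(y-b)*x - a*x^2}
FOC: (y - b) - 2a*x = 0 => x* = (y - b)/(2a)
x* = (9.191 + 3)/(2*7) = 0.8708
f*(9.191) = (y-b)^2/(4a) = (9.191 + 3)^2/(4*7)
= 148.6205/28 = 5.3079


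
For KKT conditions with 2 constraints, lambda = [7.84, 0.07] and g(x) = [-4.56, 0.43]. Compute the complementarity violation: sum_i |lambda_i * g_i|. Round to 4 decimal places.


KKT complementary slackness check:
lambda_1 * g_1 = 7.84 * -4.56 = -35.7504
lambda_2 * g_2 = 0.07 * 0.43 = 0.0301
Total violation = 35.7504 + 0.0301 = 35.7805


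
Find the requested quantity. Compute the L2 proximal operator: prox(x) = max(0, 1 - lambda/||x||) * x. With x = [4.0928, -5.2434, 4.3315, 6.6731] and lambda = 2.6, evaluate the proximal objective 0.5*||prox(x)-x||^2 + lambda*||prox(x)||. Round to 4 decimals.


Step 1: Compute ||x||.
||x|| = 10.37
Step 2: Compute scaling factor.
scale = max(0, 1 - 2.6/10.37) = 0.7493
Step 3: prox(x) = [3.0666, -3.9288, 3.2455, 5.0]
||prox(x)|| = 7.77
Step 4: Proximal objective.
0.5*||prox-x||^2 = 3.38
lambda*||prox|| = 20.202
Total = 23.5819


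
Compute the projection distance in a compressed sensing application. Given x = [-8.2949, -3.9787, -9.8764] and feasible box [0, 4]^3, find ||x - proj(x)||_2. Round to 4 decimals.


Project each component onto [0, 4].
clip(-8.2949) = 0.0, clip(-3.9787) = 0.0, clip(-9.8764) = 0.0
Projection = [0.0, 0.0, 0.0]
Squared diffs: [68.8054, 15.8301, 97.5433]
Distance = sqrt(182.1788) = 13.4974


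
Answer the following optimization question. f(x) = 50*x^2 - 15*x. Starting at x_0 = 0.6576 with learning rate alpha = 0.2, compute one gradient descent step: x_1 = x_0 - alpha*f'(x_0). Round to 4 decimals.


We compute the gradient at x_0 and apply the update.
f'(x) = 100*x - 15
f'(0.6576) = 100*0.6576 - 15 = 50.76
x_1 = 0.6576 - 0.2*50.76 = -9.4944


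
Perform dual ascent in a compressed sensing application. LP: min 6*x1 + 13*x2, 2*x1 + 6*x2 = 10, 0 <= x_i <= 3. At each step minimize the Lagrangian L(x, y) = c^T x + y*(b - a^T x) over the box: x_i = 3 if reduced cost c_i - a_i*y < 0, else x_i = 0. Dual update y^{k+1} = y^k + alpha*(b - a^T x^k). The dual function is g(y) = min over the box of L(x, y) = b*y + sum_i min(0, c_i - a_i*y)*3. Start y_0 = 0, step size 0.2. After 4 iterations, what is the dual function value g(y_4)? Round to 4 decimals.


Dual ascent for LP: min 6*x1 + 13*x2, 2*x1 + 6*x2 = 10, 0 <= x_i <= 3
Step 1: y^k = 0.0, reduced costs: (6.0, 13.0)
  x^k = (0.0, 0.0), subgradient = b - a^T x = 10.0
  y^{k+1} = 0.0 + 0.2*10.0 = 2.0
Step 2: y^k = 2.0, reduced costs: (2.0, 1.0)
  x^k = (0.0, 0.0), subgradient = b - a^T x = 10.0
  y^{k+1} = 2.0 + 0.2*10.0 = 4.0
Step 3: y^k = 4.0, reduced costs: (-2.0, -11.0)
  x^k = (3.0, 3.0), subgradient = b - a^T x = -14.0
  y^{k+1} = 4.0 + 0.2*-14.0 = 1.2
Step 4: y^k = 1.2, reduced costs: (3.6, 5.8)
  x^k = (0.0, 0.0), subgradient = b - a^T x = 10.0
  y^{k+1} = 1.2 + 0.2*10.0 = 3.2
Dual objective at y_4 = 3.2: reduced costs (-0.4, -6.2), box minimizer x = (3.0, 3.0)
g(y_4) = b*y + (c1 - a1*y)*x1 + (c2 - a2*y)*x2 = 10*3.2 + (-0.4)*3.0 + (-6.2)*3.0 = 32.0 - 1.2 - 18.6 = 12.2


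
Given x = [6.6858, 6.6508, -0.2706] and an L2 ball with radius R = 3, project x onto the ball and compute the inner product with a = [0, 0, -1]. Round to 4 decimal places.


Step 1: Compute ||x|| (intermediates to 6 decimals).
||x|| = sqrt(6.6858^2 + 6.6508^2 + (-0.2706)^2) = 9.434314
Step 2: Project.
Since ||x|| > R, scale = R/||x|| = 3/9.434314 = 0.317988, proj(x) = scale * x
proj(x) = [2.126004, 2.114875, -0.086048]
Step 3: Dot product.
a^T * proj(x) = 0*2.126004 + 0*2.114875 - 1*(-0.086048) = 0.086


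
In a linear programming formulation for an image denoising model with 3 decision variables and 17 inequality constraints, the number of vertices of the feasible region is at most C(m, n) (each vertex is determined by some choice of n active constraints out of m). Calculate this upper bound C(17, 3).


Each vertex corresponds to some choice of n active constraints out of m, so the number of vertices is at most C(m, n) = m! / (n!(m-n)!).
m = 17, n = 3
Numerator: 17 * 16 * 15
Denominator: 3! = 6
C(17, 3) = 680


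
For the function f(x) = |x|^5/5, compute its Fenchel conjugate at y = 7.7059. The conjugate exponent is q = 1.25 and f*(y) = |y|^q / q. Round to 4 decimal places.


The conjugate exponent q satisfies 1/p + 1/q = 1.
p = 5, so q = 5/(5 - 1) = 1.25
|y|^q = 7.7059^1.25 = 12.8389
f*(7.7059) = 12.8389 / 1.25 = 10.2712


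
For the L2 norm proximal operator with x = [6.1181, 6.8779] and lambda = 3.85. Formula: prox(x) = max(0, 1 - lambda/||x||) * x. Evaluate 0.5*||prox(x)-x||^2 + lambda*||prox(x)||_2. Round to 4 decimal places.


Step 1: Compute ||x||.
||x|| = 9.2053
Step 2: Compute scaling factor.
scale = max(0, 1 - 3.85/9.2053) = 0.5818
Step 3: prox(x) = [3.5593, 4.0013]
||prox(x)|| = 5.3553
Step 4: Proximal objective.
0.5*||prox-x||^2 = 7.4113
lambda*||prox|| = 20.6179
Total = 28.029


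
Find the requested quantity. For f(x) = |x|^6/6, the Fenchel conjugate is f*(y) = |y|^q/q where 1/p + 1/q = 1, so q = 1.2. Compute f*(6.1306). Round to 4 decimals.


The conjugate exponent q satisfies 1/p + 1/q = 1.
p = 6, so q = 6/(6 - 1) = 1.2
|y|^q = 6.1306^1.2 = 8.8106
f*(6.1306) = 8.8106 / 1.2 = 7.3421


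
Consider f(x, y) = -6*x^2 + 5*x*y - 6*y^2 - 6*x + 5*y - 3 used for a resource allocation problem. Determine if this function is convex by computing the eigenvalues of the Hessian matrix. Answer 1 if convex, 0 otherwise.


The Hessian of f(x,y) = -6*x^2 + 5*x*y - 6*y^2 - 6*x + 5*y - 3 is:
H = [[-12, 5], [5, -12]]
Trace = -12 - 12 = -24
Determinant = -12*-12 - (5)^2 = 119
Discriminant = (-24)^2 - 4*119 = 100.0
Eigenvalues: lambda_1 = -17.0, lambda_2 = -7.0
The function is not convex.

0


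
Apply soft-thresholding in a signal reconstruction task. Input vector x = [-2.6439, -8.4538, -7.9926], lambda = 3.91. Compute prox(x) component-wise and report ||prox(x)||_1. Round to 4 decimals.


Soft-thresholding with lambda = 3.91:
prox(-2.6439) = sign(-2.6439)*max(|-2.6439| - 3.91, 0) = 0.0
prox(-8.4538) = sign(-8.4538)*max(|-8.4538| - 3.91, 0) = -4.5438
prox(-7.9926) = sign(-7.9926)*max(|-7.9926| - 3.91, 0) = -4.0826
prox(x) = [0.0, -4.5438, -4.0826]
||prox(x)||_1 = 0.0 + 4.5438 + 4.0826 = 8.6264


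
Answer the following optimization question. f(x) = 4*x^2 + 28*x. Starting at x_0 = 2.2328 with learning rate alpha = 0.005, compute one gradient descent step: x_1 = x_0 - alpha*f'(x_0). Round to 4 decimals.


We compute the gradient at x_0 and apply the update.
f'(x) = 8*x + 28
f'(2.2328) = 8*2.2328 + 28 = 45.8624
x_1 = 2.2328 - 0.005*45.8624 = 2.0035


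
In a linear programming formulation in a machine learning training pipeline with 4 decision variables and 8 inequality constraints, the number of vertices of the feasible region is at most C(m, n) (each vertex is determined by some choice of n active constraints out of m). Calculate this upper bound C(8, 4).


Each vertex corresponds to some choice of n active constraints out of m, so the number of vertices is at most C(m, n) = m! / (n!(m-n)!).
m = 8, n = 4
Numerator: 8 * 7 * 6 * 5
Denominator: 4! = 24
C(8, 4) = 70


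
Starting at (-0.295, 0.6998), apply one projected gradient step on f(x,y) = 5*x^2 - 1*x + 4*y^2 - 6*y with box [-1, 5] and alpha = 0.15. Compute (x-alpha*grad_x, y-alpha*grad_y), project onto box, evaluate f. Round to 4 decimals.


Step 1: Compute gradient at (-0.295, 0.6998).
grad_x = 2*5*-0.295 - 1 = -3.95
grad_y = 2*4*0.6998 - 6 = -0.4016
Step 2: Gradient step.
x_raw = -0.295 - 0.15*-3.95 = 0.2975
y_raw = 0.6998 - 0.15*-0.4016 = 0.76
Step 3: Project onto [-1, 5].
x_proj = clip(0.2975) = 0.2975
y_proj = clip(0.76) = 0.76
Step 4: Evaluate f.
f(0.2975, 0.76) = -2.1046


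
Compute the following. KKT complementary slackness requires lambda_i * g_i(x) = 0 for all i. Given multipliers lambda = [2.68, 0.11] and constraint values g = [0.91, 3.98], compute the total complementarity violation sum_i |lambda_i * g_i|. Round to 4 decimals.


KKT complementary slackness check:
lambda_1 * g_1 = 2.68 * 0.91 = 2.4388
lambda_2 * g_2 = 0.11 * 3.98 = 0.4378
Total violation = 2.4388 + 0.4378 = 2.8766


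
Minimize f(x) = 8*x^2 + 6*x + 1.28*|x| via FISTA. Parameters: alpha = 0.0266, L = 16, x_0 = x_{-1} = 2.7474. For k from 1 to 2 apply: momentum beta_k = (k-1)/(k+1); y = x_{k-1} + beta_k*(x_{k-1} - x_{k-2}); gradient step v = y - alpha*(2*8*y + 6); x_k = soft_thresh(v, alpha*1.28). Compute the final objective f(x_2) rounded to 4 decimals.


FISTA on f(x) = 8*x^2 + 6*x + 1.28*|x|
L = 16, alpha = 0.0266
Iteration 1: beta = 0.0, y = 2.7474 + 0.0*(2.7474 - 2.7474) = 2.7474
  grad(y) = 49.9584, v = y - alpha*grad = 1.4185
  prox(v) = soft_thresh(1.4185, 0.034) = 1.3845
Iteration 2: beta = 0.3333, y = 1.3845 + 0.3333*(1.3845 - 2.7474) = 0.9301
  grad(y) = 20.8823, v = y - alpha*grad = 0.3747
  prox(v) = soft_thresh(0.3747, 0.034) = 0.3406
f(x_2) = 8*0.3406^2 + 6*0.3406 + 1.28*|0.3406| = 3.408


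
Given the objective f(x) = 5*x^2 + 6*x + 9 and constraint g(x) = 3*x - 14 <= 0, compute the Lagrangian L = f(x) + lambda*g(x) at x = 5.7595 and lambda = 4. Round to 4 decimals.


Step 1: Evaluate f(x).
f(5.7595) = 5*5.7595^2 + 6*5.7595 + 9 = 209.4162
Step 2: Evaluate g(x).
g(5.7595) = 3*5.7595 - 14 = 3.2785
Step 3: Compute Lagrangian.
L = 209.4162 + 4*3.2785 = 222.5302


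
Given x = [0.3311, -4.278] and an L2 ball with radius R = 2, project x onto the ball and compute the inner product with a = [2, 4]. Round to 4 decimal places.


Step 1: Compute ||x|| (intermediates to 6 decimals).
||x|| = sqrt(0.3311^2 + (-4.278)^2) = 4.290794
Step 2: Project.
Since ||x|| > R, scale = R/||x|| = 2/4.290794 = 0.466114, proj(x) = scale * x
proj(x) = [0.15433, -1.994036]
Step 3: Dot product.
a^T * proj(x) = 2*0.15433 + 4*(-1.994036) = -7.6675


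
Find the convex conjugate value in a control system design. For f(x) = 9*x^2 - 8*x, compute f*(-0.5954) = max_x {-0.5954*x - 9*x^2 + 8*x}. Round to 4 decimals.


f*(y) = sup_x {y*x - a*x^2 - b*x} = sup_x {(y-b)*x - a*x^2}
FOC: (y - b) - 2a*x = 0 => x* = (y - b)/(2a)
x* = (-0.5954 + 8)/(2*9) = 0.4114
f*(-0.5954) = (y-b)^2/(4a) = (-0.5954 + 8)^2/(4*9)
= 54.8281/36 = 1.523


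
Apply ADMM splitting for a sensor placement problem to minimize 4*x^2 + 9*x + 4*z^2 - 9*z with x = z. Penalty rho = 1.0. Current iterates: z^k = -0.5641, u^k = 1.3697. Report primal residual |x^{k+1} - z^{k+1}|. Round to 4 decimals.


ADMM iteration with rho = 1.0, z^k = -0.5641, u^k = 1.3697
Step 1: x-update.
Minimize 4*x^2 + 9*x + (1.0/2)*(x + 0.5641 + 1.3697)^2
FOC: (2*4 + 1.0)*x = -9 + 1.0*(-0.5641 - 1.3697)
x^{k+1} = -1.2149
Step 2: z-update.
Minimize 4*z^2 - 9*z + (1.0/2)*(-1.2149 - z + 1.3697)^2
FOC: (2*4 + 1.0)*z = 9 + 1.0*(-1.2149 + 1.3697)
z^{k+1} = 1.0172
Step 3: u-update.
u^{k+1} = 1.3697 - 1.2149 - 1.0172 = -0.8624
Step 4: Primal residual = |-1.2149 - 1.0172| = 2.2321


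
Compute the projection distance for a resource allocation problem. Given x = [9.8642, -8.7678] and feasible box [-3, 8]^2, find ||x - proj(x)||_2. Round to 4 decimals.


Project each component onto [-3, 8].
clip(9.8642) = 8.0, clip(-8.7678) = -3.0
Projection = [8.0, -3.0]
Squared diffs: [3.4752, 33.2675]
Distance = sqrt(36.7427) = 6.0616


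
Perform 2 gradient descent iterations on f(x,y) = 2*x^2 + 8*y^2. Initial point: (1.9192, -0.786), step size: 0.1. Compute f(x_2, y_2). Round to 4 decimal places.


Gradient descent on f(x,y) = 2*x^2 + 8*y^2.
Starting point: (1.9192, -0.786), alpha = 0.1
Step 1: grad_x = 2*2*1.9192 = 7.6768, grad_y = 2*8*-0.786 = -12.576
  x_1 = 1.9192 - 0.1*7.6768 = 1.1515
  y_1 = -0.786 - 0.1*-12.576 = 0.4716
Step 2: grad_x = 2*2*1.1515 = 4.6061, grad_y = 2*8*0.4716 = 7.5456
  x_2 = 1.1515 - 0.1*4.6061 = 0.6909
  y_2 = 0.4716 - 0.1*7.5456 = -0.283
f(0.6909, -0.283) = 2*0.6909^2 + 8*(-0.283)^2 = 1.5952


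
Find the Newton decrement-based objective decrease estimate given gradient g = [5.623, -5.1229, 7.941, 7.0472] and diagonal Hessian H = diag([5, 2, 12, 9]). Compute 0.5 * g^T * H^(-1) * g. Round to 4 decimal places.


Step 1: H is diagonal, so H^(-1) * g = [1.1246, -2.5615, 0.6618, 0.783].
Step 2: g^T H^(-1) g = sum_i g_i^2 / H_ii
  = (5.623)^2/5 + (-5.1229)^2/2 + (7.941)^2/12 + (7.0472)^2/9
  = 6.3236 + 13.1221 + 5.255 + 5.5181 = 30.2187
Step 3: Objective decrease = 0.5 * g^T H^(-1) g = 15.1094
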